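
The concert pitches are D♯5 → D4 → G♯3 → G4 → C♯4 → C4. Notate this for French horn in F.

A#5 A4 D#4 D5 G#4 G4

Written C4 sounds as F3 on the French horn in F, so concert pitches are written a perfect fifth up.
D#5 to A#5
D4 to A4
G#3 to D#4
G4 to D5
C#4 to G#4
C4 to G4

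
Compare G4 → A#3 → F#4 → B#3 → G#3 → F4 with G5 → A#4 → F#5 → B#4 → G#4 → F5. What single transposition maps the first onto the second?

up a perfect octave

Take the first pair: G4 → G5. G to G spans 8 letter names, so the interval is some kind of octave.
G4 to G5 is 12 semitones, which makes it a perfect octave; the second version is higher, so the direction is up.
Checking another pair — F4 → F5 — gives the same interval.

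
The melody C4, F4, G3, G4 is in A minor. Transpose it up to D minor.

F4 Bb4 C4 C5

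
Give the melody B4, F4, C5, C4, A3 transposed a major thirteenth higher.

G#6 D6 A6 A5 F#5

B4 becomes G#6
F4 becomes D6
C5 becomes A6
C4 becomes A5
A3 becomes F#5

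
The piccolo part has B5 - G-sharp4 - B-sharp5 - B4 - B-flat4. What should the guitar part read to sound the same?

First find concert pitch: the piccolo sounds a perfect octave above written, so B5 G-sharp4 B-sharp5 B4 B-flat4 sounds B6 G#5 B#6 B5 Bb5.
Then write for guitar: it sounds a perfect octave below written, so the part must be a perfect octave above concert.
B6 → B7
G#5 → G#6
B#6 → B#7
B5 → B6
Bb5 → Bb6

B7 G#6 B#7 B6 Bb6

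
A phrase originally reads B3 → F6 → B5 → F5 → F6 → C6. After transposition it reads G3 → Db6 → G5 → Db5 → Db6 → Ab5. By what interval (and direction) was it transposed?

From B3 to G3 is 3 letter names — a third of some quality.
G3 to B3 is 4 semitones, which makes it a major third; the second version is lower, so the direction is down.
Checking another pair — C6 → Ab5 — gives the same interval.

down a major third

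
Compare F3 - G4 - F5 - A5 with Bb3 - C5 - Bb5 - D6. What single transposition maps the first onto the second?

From F3 to Bb3 is 4 letter names — a fourth of some quality.
F3 to Bb3 is 5 semitones, which makes it a perfect fourth; the second version is higher, so the direction is up.
Checking another pair — A5 → D6 — gives the same interval.

up a perfect fourth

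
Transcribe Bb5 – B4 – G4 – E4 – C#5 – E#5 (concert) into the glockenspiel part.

The glockenspiel sounds a perfect fifteenth above written, so the written part must be a perfect fifteenth below concert — transpose each note down.
Bb5 → Bb3
B4 → B2
G4 → G2
E4 → E2
C#5 → C#3
E#5 → E#3

Bb3 B2 G2 E2 C#3 E#3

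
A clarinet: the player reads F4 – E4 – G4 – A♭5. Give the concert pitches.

The A clarinet sounds a minor third below written, so transpose each written note down a minor third.
F4 to D4
E4 to C#4
G4 to E4
Ab5 to F5

D4 C#4 E4 F5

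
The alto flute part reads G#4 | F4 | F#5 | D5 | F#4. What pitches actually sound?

Written C4 on the alto flute sounds as G3, a perfect fourth lower; apply that shift to every note.
G#4 gives D#4
F4 gives C4
F#5 gives C#5
D5 gives A4
F#4 gives C#4

D#4 C4 C#5 A4 C#4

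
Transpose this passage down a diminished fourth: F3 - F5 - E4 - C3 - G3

F3 → C#3
F5 → C#5
E4 → B#3
C3 → G#2
G3 → D#3

C#3 C#5 B#3 G#2 D#3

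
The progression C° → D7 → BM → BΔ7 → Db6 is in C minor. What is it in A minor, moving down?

A° B7 G#M G#Δ7 Bb6

C minor down to A minor is a minor third; each chord root moves by that interval while the quality stays the same.
C°: root C down a minor third → A, giving A°.
D7: root D down a minor third → B, giving B7.
BM: root B down a minor third → G#, giving G#M.
BΔ7: root B down a minor third → G#, giving G#Δ7.
Db6: root Db down a minor third → Bb, giving Bb6.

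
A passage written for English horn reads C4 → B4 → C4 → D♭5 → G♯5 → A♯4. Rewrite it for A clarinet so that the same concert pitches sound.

Ab3 G4 Ab3 Bbb4 E5 F#4

First find concert pitch: the English horn sounds a perfect fifth below written, so C4 B4 C4 D♭5 G♯5 A♯4 sounds F3 E4 F3 Gb4 C#5 D#4.
Then write for A clarinet: it sounds a minor third below written, so the part must be a minor third above concert.
F3 → Ab3
E4 → G4
F3 → Ab3
Gb4 → Bbb4
C#5 → E5
D#4 → F#4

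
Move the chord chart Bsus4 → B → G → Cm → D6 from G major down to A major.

C#sus4 C# A Dm E6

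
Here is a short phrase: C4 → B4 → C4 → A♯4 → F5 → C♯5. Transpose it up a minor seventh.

Bb4 A5 Bb4 G#5 Eb6 B5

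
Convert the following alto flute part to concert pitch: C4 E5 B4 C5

The alto flute sounds a perfect fourth below written, so transpose each written note down a perfect fourth.
C4 to G3
E5 to B4
B4 to F#4
C5 to G4

G3 B4 F#4 G4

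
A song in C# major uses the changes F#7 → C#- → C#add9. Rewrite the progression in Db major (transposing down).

Gb7 Db- Dbadd9

C# major down to Db major is an augmented seventh; each chord root moves by that interval while the quality stays the same.
F#7: root F# down an augmented seventh → Gb, giving Gb7.
C#-: root C# down an augmented seventh → Db, giving Db-.
C#add9: root C# down an augmented seventh → Db, giving Dbadd9.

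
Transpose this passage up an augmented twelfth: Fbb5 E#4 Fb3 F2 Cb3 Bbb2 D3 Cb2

Cb7 B##5 C5 C#4 G4 F4 A#4 G3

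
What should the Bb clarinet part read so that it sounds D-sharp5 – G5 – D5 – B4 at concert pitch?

The Bb clarinet sounds a major second below written, so the written part must be a major second above concert — transpose each note up.
D#5 becomes E#5
G5 becomes A5
D5 becomes E5
B4 becomes C#5

E#5 A5 E5 C#5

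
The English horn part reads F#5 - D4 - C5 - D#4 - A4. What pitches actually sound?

The English horn sounds a perfect fifth below written, so transpose each written note down a perfect fifth.
F#5 becomes B4
D4 becomes G3
C5 becomes F4
D#4 becomes G#3
A4 becomes D4

B4 G3 F4 G#3 D4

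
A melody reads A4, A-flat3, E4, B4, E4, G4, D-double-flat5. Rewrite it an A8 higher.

An augmented octave up from A4 gives A#5.
Ab3 up an augmented octave is A4.
E4: an octave up reaches E, and 13 semitones makes it E#5.
B4 up an augmented octave is B#5.
An augmented octave up from E4 gives E#5.
G4 up an augmented octave is G#5.
Dbb5 up an augmented octave is Db6.

A#5 A4 E#5 B#5 E#5 G#5 Db6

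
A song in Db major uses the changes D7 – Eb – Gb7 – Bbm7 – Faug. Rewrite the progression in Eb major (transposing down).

E7 F Ab7 Cm7 Gaug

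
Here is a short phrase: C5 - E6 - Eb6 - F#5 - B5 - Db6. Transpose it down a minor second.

B4 D#6 D6 E#5 A#5 C6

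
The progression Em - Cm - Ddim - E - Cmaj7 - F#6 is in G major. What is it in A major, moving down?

F#m Dm Edim F# Dmaj7 G#6

G major down to A major is a minor seventh; each chord root moves by that interval while the quality stays the same.
Em: root E down a minor seventh → F#, giving F#m.
Cm: root C down a minor seventh → D, giving Dm.
Ddim: root D down a minor seventh → E, giving Edim.
E: root E down a minor seventh → F#, giving F#.
Cmaj7: root C down a minor seventh → D, giving Dmaj7.
F#6: root F# down a minor seventh → G#, giving G#6.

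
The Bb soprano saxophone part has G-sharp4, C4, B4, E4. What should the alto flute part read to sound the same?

B4 Eb4 D5 G4

First find concert pitch: the Bb soprano saxophone sounds a major second below written, so G-sharp4 C4 B4 E4 sounds F#4 Bb3 A4 D4.
Then write for alto flute: it sounds a perfect fourth below written, so the part must be a perfect fourth above concert.
F#4 → B4
Bb3 → Eb4
A4 → D5
D4 → G4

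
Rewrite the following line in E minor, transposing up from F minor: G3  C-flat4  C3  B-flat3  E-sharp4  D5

F#4 Bb4 B3 A4 D##5 C#6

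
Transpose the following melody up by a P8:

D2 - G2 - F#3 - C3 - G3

D3 G3 F#4 C4 G4

A perfect octave up from D2 gives D3.
A perfect octave up from G2 gives G3.
F#3: an octave up reaches F, and 12 semitones makes it F#4.
C3 up a perfect octave is C4.
A perfect octave up from G3 gives G4.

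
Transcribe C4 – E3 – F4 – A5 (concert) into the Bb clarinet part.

Written C4 sounds as Bb3 on the Bb clarinet, so concert pitches are written a major second up.
C4 -> D4
E3 -> F#3
F4 -> G4
A5 -> B5

D4 F#3 G4 B5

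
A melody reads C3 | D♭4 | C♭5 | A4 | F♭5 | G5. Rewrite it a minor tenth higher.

Eb4 Fb5 Ebb6 C6 Abb6 Bb6

C3 to Eb4
Db4 to Fb5
Cb5 to Ebb6
A4 to C6
Fb5 to Abb6
G5 to Bb6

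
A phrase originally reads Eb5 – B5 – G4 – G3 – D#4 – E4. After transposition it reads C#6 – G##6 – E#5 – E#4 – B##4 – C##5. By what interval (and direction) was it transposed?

up an augmented sixth

From Eb5 to C#6 is 6 letter names — a sixth of some quality.
Eb5 to C#6 is 10 semitones, which makes it an augmented sixth; the second version is higher, so the direction is up.
Checking another pair — E4 → C##5 — gives the same interval.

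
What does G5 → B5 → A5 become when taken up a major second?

A5 C#6 B5

G5 gives A5
B5 gives C#6
A5 gives B5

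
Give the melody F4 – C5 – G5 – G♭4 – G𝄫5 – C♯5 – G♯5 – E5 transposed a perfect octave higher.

F5 C6 G6 Gb5 Gbb6 C#6 G#6 E6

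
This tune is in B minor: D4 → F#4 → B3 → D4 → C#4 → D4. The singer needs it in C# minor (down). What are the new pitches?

E3 G#3 C#3 E3 D#3 E3

From B down to C# is a minor seventh; apply that to each pitch.
D4 gives E3
F#4 gives G#3
B3 gives C#3
D4 gives E3
C#4 gives D#3
D4 gives E3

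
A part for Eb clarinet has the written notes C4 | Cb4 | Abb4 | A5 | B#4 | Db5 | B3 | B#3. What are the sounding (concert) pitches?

Eb4 Ebb4 Cbb5 C6 D#5 Fb5 D4 D#4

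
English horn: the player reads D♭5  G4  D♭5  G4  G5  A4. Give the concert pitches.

Gb4 C4 Gb4 C4 C5 D4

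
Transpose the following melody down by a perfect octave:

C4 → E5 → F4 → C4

C4 becomes C3
E5 becomes E4
F4 becomes F3
C4 becomes C3

C3 E4 F3 C3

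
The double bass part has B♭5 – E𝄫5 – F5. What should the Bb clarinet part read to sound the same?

C5 Fb4 G4

First find concert pitch: the double bass sounds a perfect octave below written, so B♭5 E𝄫5 F5 sounds Bb4 Ebb4 F4.
Then write for Bb clarinet: it sounds a major second below written, so the part must be a major second above concert.
Bb4 → C5
Ebb4 → Fb4
F4 → G4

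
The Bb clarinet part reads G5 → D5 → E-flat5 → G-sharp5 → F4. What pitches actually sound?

The Bb clarinet sounds a major second below written, so transpose each written note down a major second.
G5 to F5
D5 to C5
Eb5 to Db5
G#5 to F#5
F4 to Eb4

F5 C5 Db5 F#5 Eb4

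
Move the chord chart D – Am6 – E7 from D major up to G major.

G Dm6 A7

D major up to G major is a perfect fourth; each chord root moves by that interval while the quality stays the same.
D: root D up a perfect fourth → G, giving G.
Am6: root A up a perfect fourth → D, giving Dm6.
E7: root E up a perfect fourth → A, giving A7.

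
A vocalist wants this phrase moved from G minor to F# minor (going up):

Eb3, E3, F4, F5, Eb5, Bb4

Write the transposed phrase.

G minor to F# minor up is a major seventh, so every note moves up by that interval.
Eb3 gives D4
E3 gives D#4
F4 gives E5
F5 gives E6
Eb5 gives D6
Bb4 gives A5

D4 D#4 E5 E6 D6 A5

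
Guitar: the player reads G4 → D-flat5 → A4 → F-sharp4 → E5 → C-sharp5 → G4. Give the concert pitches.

G3 Db4 A3 F#3 E4 C#4 G3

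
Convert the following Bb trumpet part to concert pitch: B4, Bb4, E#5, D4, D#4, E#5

The Bb trumpet sounds a major second below written, so transpose each written note down a major second.
B4 gives A4
Bb4 gives Ab4
E#5 gives D#5
D4 gives C4
D#4 gives C#4
E#5 gives D#5

A4 Ab4 D#5 C4 C#4 D#5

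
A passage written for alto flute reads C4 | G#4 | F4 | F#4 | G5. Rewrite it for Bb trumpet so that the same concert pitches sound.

First find concert pitch: the alto flute sounds a perfect fourth below written, so C4 G#4 F4 F#4 G5 sounds G3 D#4 C4 C#4 D5.
Then write for Bb trumpet: it sounds a major second below written, so the part must be a major second above concert.
G3 → A3
D#4 → E#4
C4 → D4
C#4 → D#4
D5 → E5

A3 E#4 D4 D#4 E5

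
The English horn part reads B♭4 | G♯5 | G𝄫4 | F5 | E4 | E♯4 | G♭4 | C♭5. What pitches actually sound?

Eb4 C#5 Cbb4 Bb4 A3 A#3 Cb4 Fb4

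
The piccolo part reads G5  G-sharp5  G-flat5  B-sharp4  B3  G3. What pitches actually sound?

The piccolo sounds a perfect octave above written, so transpose each written note up a perfect octave.
G5 to G6
G#5 to G#6
Gb5 to Gb6
B#4 to B#5
B3 to B4
G3 to G4

G6 G#6 Gb6 B#5 B4 G4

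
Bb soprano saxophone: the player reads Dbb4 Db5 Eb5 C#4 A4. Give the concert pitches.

The Bb soprano saxophone sounds a major second below written, so transpose each written note down a major second.
Dbb4 to Cbb4
Db5 to Cb5
Eb5 to Db5
C#4 to B3
A4 to G4

Cbb4 Cb5 Db5 B3 G4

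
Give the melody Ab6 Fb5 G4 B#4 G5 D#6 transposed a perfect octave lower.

Ab6: an octave down reaches A, and 12 semitones makes it Ab5.
Fb5 down a perfect octave is Fb4.
G4 down a perfect octave is G3.
A perfect octave down from B#4 gives B#3.
G5 down a perfect octave is G4.
A perfect octave down from D#6 gives D#5.

Ab5 Fb4 G3 B#3 G4 D#5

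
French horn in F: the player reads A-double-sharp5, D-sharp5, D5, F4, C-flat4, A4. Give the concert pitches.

D##5 G#4 G4 Bb3 Fb3 D4

Written C4 on the French horn in F sounds as F3, a perfect fifth lower; apply that shift to every note.
A##5 → D##5
D#5 → G#4
D5 → G4
F4 → Bb3
Cb4 → Fb3
A4 → D4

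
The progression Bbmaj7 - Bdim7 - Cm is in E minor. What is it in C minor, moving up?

Gbmaj7 Gdim7 Abm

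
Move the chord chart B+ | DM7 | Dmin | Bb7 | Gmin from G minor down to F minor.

G minor down to F minor is a major second; each chord root moves by that interval while the quality stays the same.
B+: root B down a major second → A, giving A+.
DM7: root D down a major second → C, giving CM7.
Dmin: root D down a major second → C, giving Cmin.
Bb7: root Bb down a major second → Ab, giving Ab7.
Gmin: root G down a major second → F, giving Fmin.

A+ CM7 Cmin Ab7 Fmin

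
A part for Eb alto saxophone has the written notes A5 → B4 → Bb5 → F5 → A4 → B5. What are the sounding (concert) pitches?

C5 D4 Db5 Ab4 C4 D5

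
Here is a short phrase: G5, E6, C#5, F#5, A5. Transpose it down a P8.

G5 down a perfect octave is G4.
E6 down a perfect octave is E5.
C#5: an octave down reaches C, and 12 semitones makes it C#4.
F#5 down a perfect octave is F#4.
A5 down a perfect octave is A4.

G4 E5 C#4 F#4 A4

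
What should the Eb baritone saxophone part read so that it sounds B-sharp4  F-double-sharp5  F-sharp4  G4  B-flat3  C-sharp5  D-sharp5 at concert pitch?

G##6 D##7 D#6 E6 G5 A#6 B#6

The Eb baritone saxophone sounds a major thirteenth below written, so the written part must be a major thirteenth above concert — transpose each note up.
B#4 becomes G##6
F##5 becomes D##7
F#4 becomes D#6
G4 becomes E6
Bb3 becomes G5
C#5 becomes A#6
D#5 becomes B#6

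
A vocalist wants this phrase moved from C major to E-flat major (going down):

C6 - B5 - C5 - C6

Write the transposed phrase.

From C down to E-flat is a major sixth; apply that to each pitch.
C6 gives Eb5
B5 gives D5
C5 gives Eb4
C6 gives Eb5

Eb5 D5 Eb4 Eb5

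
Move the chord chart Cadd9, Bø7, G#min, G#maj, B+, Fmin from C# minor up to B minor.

Bbadd9 Aø7 F#min F#maj A+ Ebmin

C# minor up to B minor is a minor seventh; each chord root moves by that interval while the quality stays the same.
Cadd9: root C up a minor seventh → Bb, giving Bbadd9.
Bø7: root B up a minor seventh → A, giving Aø7.
G#min: root G# up a minor seventh → F#, giving F#min.
G#maj: root G# up a minor seventh → F#, giving F#maj.
B+: root B up a minor seventh → A, giving A+.
Fmin: root F up a minor seventh → Eb, giving Ebmin.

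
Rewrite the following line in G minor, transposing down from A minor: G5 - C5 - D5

A minor to G minor down is a major second, so every note moves down by that interval.
G5 → F5
C5 → Bb4
D5 → C5

F5 Bb4 C5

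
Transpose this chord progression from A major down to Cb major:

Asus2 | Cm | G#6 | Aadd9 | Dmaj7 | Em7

Cbsus2 Ebbm Bb6 Cbadd9 Fbmaj7 Gbm7

A major down to Cb major is an augmented sixth; each chord root moves by that interval while the quality stays the same.
Asus2: root A down an augmented sixth → Cb, giving Cbsus2.
Cm: root C down an augmented sixth → Ebb, giving Ebbm.
G#6: root G# down an augmented sixth → Bb, giving Bb6.
Aadd9: root A down an augmented sixth → Cb, giving Cbadd9.
Dmaj7: root D down an augmented sixth → Fb, giving Fbmaj7.
Em7: root E down an augmented sixth → Gb, giving Gbm7.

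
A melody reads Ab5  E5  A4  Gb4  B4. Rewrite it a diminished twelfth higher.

Ebb7 Bb6 Eb6 Dbb6 F6

Ab5 up a diminished twelfth is Ebb7.
A diminished twelfth up from E5 gives Bb6.
A4 up a diminished twelfth is Eb6.
Gb4 up a diminished twelfth is Dbb6.
A diminished twelfth up from B4 gives F6.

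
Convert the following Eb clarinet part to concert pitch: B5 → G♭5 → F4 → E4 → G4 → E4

D6 Bbb5 Ab4 G4 Bb4 G4

Written C4 on the Eb clarinet sounds as Eb4, a minor third higher; apply that shift to every note.
B5 gives D6
Gb5 gives Bbb5
F4 gives Ab4
E4 gives G4
G4 gives Bb4
E4 gives G4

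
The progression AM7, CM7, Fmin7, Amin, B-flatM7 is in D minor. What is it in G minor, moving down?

D minor down to G minor is a perfect fifth; each chord root moves by that interval while the quality stays the same.
AM7: root A down a perfect fifth → D, giving DM7.
CM7: root C down a perfect fifth → F, giving FM7.
Fmin7: root F down a perfect fifth → Bb, giving Bbmin7.
Amin: root A down a perfect fifth → D, giving Dmin.
B-flatM7: root B-flat down a perfect fifth → Eb, giving EbM7.

DM7 FM7 Bbmin7 Dmin EbM7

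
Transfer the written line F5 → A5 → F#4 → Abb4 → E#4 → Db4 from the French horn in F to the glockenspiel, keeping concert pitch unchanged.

Bb2 D3 B1 Dbb2 A#1 Gb1

First find concert pitch: the French horn in F sounds a perfect fifth below written, so F5 A5 F#4 Abb4 E#4 Db4 sounds Bb4 D5 B3 Dbb4 A#3 Gb3.
Then write for glockenspiel: it sounds a perfect fifteenth above written, so the part must be a perfect fifteenth below concert.
Bb4 → Bb2
D5 → D3
B3 → B1
Dbb4 → Dbb2
A#3 → A#1
Gb3 → Gb1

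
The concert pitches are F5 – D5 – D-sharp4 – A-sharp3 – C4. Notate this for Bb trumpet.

Written C4 sounds as Bb3 on the Bb trumpet, so concert pitches are written a major second up.
F5 → G5
D5 → E5
D#4 → E#4
A#3 → B#3
C4 → D4

G5 E5 E#4 B#3 D4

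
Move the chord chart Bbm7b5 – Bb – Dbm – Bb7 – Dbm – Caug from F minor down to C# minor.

F minor down to C# minor is a diminished fourth; each chord root moves by that interval while the quality stays the same.
Bbm7b5: root Bb down a diminished fourth → F#, giving F#m7b5.
Bb: root Bb down a diminished fourth → F#, giving F#.
Dbm: root Db down a diminished fourth → A, giving Am.
Bb7: root Bb down a diminished fourth → F#, giving F#7.
Dbm: root Db down a diminished fourth → A, giving Am.
Caug: root C down a diminished fourth → G#, giving G#aug.

F#m7b5 F# Am F#7 Am G#aug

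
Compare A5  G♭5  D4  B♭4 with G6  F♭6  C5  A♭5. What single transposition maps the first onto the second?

From A5 to G6 is 7 letter names — a seventh of some quality.
A5 to G6 is 10 semitones, which makes it a minor seventh; the second version is higher, so the direction is up.
Checking another pair — Bb4 → Ab5 — gives the same interval.

up a minor seventh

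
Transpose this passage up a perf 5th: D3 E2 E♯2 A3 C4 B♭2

D3 up a perfect fifth is A3.
E2 up a perfect fifth is B2.
E#2 up a perfect fifth is B#2.
A3: a fifth up reaches E, and 7 semitones makes it E4.
C4: a fifth up reaches G, and 7 semitones makes it G4.
Bb2 up a perfect fifth is F3.

A3 B2 B#2 E4 G4 F3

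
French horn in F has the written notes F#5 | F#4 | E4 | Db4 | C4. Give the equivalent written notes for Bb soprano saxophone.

First find concert pitch: the French horn in F sounds a perfect fifth below written, so F#5 F#4 E4 Db4 C4 sounds B4 B3 A3 Gb3 F3.
Then write for Bb soprano saxophone: it sounds a major second below written, so the part must be a major second above concert.
B4 → C#5
B3 → C#4
A3 → B3
Gb3 → Ab3
F3 → G3

C#5 C#4 B3 Ab3 G3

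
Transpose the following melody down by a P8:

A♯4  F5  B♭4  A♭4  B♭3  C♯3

A perfect octave down from A#4 gives A#3.
A perfect octave down from F5 gives F4.
Bb4: an octave down reaches B, and 12 semitones makes it Bb3.
A perfect octave down from Ab4 gives Ab3.
Bb3 down a perfect octave is Bb2.
A perfect octave down from C#3 gives C#2.

A#3 F4 Bb3 Ab3 Bb2 C#2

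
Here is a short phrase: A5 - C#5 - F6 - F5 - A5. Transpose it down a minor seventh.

A minor seventh down from A5 gives B4.
C#5 down a minor seventh is D#4.
F6 down a minor seventh is G5.
F5 down a minor seventh is G4.
A minor seventh down from A5 gives B4.

B4 D#4 G5 G4 B4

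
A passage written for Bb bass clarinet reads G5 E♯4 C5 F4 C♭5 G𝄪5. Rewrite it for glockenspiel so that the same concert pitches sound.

F2 D#1 Bb1 Eb1 Bbb1 F##2

First find concert pitch: the Bb bass clarinet sounds a major ninth below written, so G5 E♯4 C5 F4 C♭5 G𝄪5 sounds F4 D#3 Bb3 Eb3 Bbb3 F##4.
Then write for glockenspiel: it sounds a perfect fifteenth above written, so the part must be a perfect fifteenth below concert.
F4 → F2
D#3 → D#1
Bb3 → Bb1
Eb3 → Eb1
Bbb3 → Bbb1
F##4 → F##2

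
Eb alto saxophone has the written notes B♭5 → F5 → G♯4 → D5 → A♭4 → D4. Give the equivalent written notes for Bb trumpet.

First find concert pitch: the Eb alto saxophone sounds a major sixth below written, so B♭5 F5 G♯4 D5 A♭4 D4 sounds Db5 Ab4 B3 F4 Cb4 F3.
Then write for Bb trumpet: it sounds a major second below written, so the part must be a major second above concert.
Db5 → Eb5
Ab4 → Bb4
B3 → C#4
F4 → G4
Cb4 → Db4
F3 → G3

Eb5 Bb4 C#4 G4 Db4 G3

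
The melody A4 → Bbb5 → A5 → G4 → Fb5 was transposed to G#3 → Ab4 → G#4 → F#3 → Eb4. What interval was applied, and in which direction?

From A4 to G#3 is 9 letter names — a ninth of some quality.
G#3 to A4 is 13 semitones, which makes it a minor ninth; the second version is lower, so the direction is down.
Checking another pair — Fb5 → Eb4 — gives the same interval.

down a minor ninth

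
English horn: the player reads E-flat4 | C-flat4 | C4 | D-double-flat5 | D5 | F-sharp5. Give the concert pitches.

The English horn sounds a perfect fifth below written, so transpose each written note down a perfect fifth.
Eb4 -> Ab3
Cb4 -> Fb3
C4 -> F3
Dbb5 -> Gbb4
D5 -> G4
F#5 -> B4

Ab3 Fb3 F3 Gbb4 G4 B4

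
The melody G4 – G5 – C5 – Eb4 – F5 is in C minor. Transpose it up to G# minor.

From C up to G# is an augmented fifth; apply that to each pitch.
G4 → D#5
G5 → D#6
C5 → G#5
Eb4 → B4
F5 → C#6

D#5 D#6 G#5 B4 C#6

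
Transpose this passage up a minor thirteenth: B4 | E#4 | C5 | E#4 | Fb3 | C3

G6 C#6 Ab6 C#6 Dbb5 Ab4

A minor thirteenth up from B4 gives G6.
A minor thirteenth up from E#4 gives C#6.
C5: a thirteenth up reaches A, and 20 semitones makes it Ab6.
A minor thirteenth up from E#4 gives C#6.
Fb3 up a minor thirteenth is Dbb5.
A minor thirteenth up from C3 gives Ab4.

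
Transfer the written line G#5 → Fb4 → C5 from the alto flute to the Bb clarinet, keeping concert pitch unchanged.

E#5 Db4 A4

First find concert pitch: the alto flute sounds a perfect fourth below written, so G#5 Fb4 C5 sounds D#5 Cb4 G4.
Then write for Bb clarinet: it sounds a major second below written, so the part must be a major second above concert.
D#5 → E#5
Cb4 → Db4
G4 → A4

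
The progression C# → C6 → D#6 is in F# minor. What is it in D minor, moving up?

A Ab6 B6

F# minor up to D minor is a minor sixth; each chord root moves by that interval while the quality stays the same.
C#: root C# up a minor sixth → A, giving A.
C6: root C up a minor sixth → Ab, giving Ab6.
D#6: root D# up a minor sixth → B, giving B6.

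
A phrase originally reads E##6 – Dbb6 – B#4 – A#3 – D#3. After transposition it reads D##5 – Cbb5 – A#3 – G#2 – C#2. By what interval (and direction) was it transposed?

down a major ninth

Take the first pair: E##6 → D##5. E to D spans 9 letter names, so the interval is some kind of ninth.
D##5 to E##6 is 14 semitones, which makes it a major ninth; the second version is lower, so the direction is down.
Checking another pair — D#3 → C#2 — gives the same interval.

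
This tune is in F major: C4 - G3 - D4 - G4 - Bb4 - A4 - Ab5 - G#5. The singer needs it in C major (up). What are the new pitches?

From F up to C is a perfect fifth; apply that to each pitch.
C4 -> G4
G3 -> D4
D4 -> A4
G4 -> D5
Bb4 -> F5
A4 -> E5
Ab5 -> Eb6
G#5 -> D#6

G4 D4 A4 D5 F5 E5 Eb6 D#6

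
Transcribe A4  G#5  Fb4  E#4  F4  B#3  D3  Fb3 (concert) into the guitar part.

A5 G#6 Fb5 E#5 F5 B#4 D4 Fb4

The guitar sounds a perfect octave below written, so the written part must be a perfect octave above concert — transpose each note up.
A4 → A5
G#5 → G#6
Fb4 → Fb5
E#4 → E#5
F4 → F5
B#3 → B#4
D3 → D4
Fb3 → Fb4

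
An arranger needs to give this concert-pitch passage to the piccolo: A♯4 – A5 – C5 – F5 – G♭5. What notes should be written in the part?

The piccolo sounds a perfect octave above written, so the written part must be a perfect octave below concert — transpose each note down.
A#4 becomes A#3
A5 becomes A4
C5 becomes C4
F5 becomes F4
Gb5 becomes Gb4

A#3 A4 C4 F4 Gb4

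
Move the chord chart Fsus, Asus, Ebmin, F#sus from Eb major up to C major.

Dsus F#sus Cmin D#sus

Eb major up to C major is a major sixth; each chord root moves by that interval while the quality stays the same.
Fsus: root F up a major sixth → D, giving Dsus.
Asus: root A up a major sixth → F#, giving F#sus.
Ebmin: root Eb up a major sixth → C, giving Cmin.
F#sus: root F# up a major sixth → D#, giving D#sus.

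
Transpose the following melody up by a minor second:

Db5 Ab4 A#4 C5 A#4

Ebb5 Bbb4 B4 Db5 B4

A minor second up from Db5 gives Ebb5.
Ab4: a second up reaches B, and 1 semitone makes it Bbb4.
A minor second up from A#4 gives B4.
C5 up a minor second is Db5.
A minor second up from A#4 gives B4.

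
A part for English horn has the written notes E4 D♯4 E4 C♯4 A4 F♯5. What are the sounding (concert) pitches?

Written C4 on the English horn sounds as F3, a perfect fifth lower; apply that shift to every note.
E4 → A3
D#4 → G#3
E4 → A3
C#4 → F#3
A4 → D4
F#5 → B4

A3 G#3 A3 F#3 D4 B4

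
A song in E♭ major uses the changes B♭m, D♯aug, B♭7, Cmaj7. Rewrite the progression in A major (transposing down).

Em G##aug E7 F#maj7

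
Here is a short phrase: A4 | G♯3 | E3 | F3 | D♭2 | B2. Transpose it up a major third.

A4 up a major third is C#5.
G#3 up a major third is B#3.
A major third up from E3 gives G#3.
A major third up from F3 gives A3.
A major third up from Db2 gives F2.
B2: a third up reaches D, and 4 semitones makes it D#3.

C#5 B#3 G#3 A3 F2 D#3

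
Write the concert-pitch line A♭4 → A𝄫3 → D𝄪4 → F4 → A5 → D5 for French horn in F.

Eb5 Ebb4 A##4 C5 E6 A5

The French horn in F sounds a perfect fifth below written, so the written part must be a perfect fifth above concert — transpose each note up.
Ab4 gives Eb5
Abb3 gives Ebb4
D##4 gives A##4
F4 gives C5
A5 gives E6
D5 gives A5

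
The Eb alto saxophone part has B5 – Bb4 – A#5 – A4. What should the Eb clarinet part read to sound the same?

B4 Bb3 A#4 A3

First find concert pitch: the Eb alto saxophone sounds a major sixth below written, so B5 Bb4 A#5 A4 sounds D5 Db4 C#5 C4.
Then write for Eb clarinet: it sounds a minor third above written, so the part must be a minor third below concert.
D5 → B4
Db4 → Bb3
C#5 → A#4
C4 → A3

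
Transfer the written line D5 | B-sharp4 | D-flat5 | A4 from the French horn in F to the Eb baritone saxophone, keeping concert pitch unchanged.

E6 C##6 Eb6 B5

First find concert pitch: the French horn in F sounds a perfect fifth below written, so D5 B-sharp4 D-flat5 A4 sounds G4 E#4 Gb4 D4.
Then write for Eb baritone saxophone: it sounds a major thirteenth below written, so the part must be a major thirteenth above concert.
G4 → E6
E#4 → C##6
Gb4 → Eb6
D4 → B5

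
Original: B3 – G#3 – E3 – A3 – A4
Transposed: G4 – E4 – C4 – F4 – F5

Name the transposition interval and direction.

up a minor sixth

Take the first pair: B3 → G4. B to G spans 6 letter names, so the interval is some kind of sixth.
B3 to G4 is 8 semitones, which makes it a minor sixth; the second version is higher, so the direction is up.
Checking another pair — A4 → F5 — gives the same interval.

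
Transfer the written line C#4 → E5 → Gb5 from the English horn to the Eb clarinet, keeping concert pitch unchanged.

D#3 F#4 Ab4

First find concert pitch: the English horn sounds a perfect fifth below written, so C#4 E5 Gb5 sounds F#3 A4 Cb5.
Then write for Eb clarinet: it sounds a minor third above written, so the part must be a minor third below concert.
F#3 → D#3
A4 → F#4
Cb5 → Ab4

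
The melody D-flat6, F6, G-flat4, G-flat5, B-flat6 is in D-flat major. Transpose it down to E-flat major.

From D-flat down to E-flat is a minor seventh; apply that to each pitch.
Db6 gives Eb5
F6 gives G5
Gb4 gives Ab3
Gb5 gives Ab4
Bb6 gives C6

Eb5 G5 Ab3 Ab4 C6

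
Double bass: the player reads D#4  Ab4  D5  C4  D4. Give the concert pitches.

D#3 Ab3 D4 C3 D3

Written C4 on the double bass sounds as C3, a perfect octave lower; apply that shift to every note.
D#4 becomes D#3
Ab4 becomes Ab3
D5 becomes D4
C4 becomes C3
D4 becomes D3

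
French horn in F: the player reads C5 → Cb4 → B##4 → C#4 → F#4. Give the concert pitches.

F4 Fb3 E##4 F#3 B3

The French horn in F sounds a perfect fifth below written, so transpose each written note down a perfect fifth.
C5 becomes F4
Cb4 becomes Fb3
B##4 becomes E##4
C#4 becomes F#3
F#4 becomes B3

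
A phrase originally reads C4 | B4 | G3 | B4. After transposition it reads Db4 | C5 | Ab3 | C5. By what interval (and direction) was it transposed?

up a minor second

From C4 to Db4 is 2 letter names — a second of some quality.
C4 to Db4 is 1 semitone, which makes it a minor second; the second version is higher, so the direction is up.
Checking another pair — B4 → C5 — gives the same interval.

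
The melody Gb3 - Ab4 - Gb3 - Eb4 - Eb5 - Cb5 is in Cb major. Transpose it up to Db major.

From Cb up to Db is a major second; apply that to each pitch.
Gb3 gives Ab3
Ab4 gives Bb4
Gb3 gives Ab3
Eb4 gives F4
Eb5 gives F5
Cb5 gives Db5

Ab3 Bb4 Ab3 F4 F5 Db5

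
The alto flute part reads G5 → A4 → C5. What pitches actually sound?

D5 E4 G4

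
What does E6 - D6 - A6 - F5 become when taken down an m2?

D#6 C#6 G#6 E5

E6 gives D#6
D6 gives C#6
A6 gives G#6
F5 gives E5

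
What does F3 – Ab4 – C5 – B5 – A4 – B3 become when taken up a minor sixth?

Db4 Fb5 Ab5 G6 F5 G4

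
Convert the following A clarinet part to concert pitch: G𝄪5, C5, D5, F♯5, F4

The A clarinet sounds a minor third below written, so transpose each written note down a minor third.
G##5 → E##5
C5 → A4
D5 → B4
F#5 → D#5
F4 → D4

E##5 A4 B4 D#5 D4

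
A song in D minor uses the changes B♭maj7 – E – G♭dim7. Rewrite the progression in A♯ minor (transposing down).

F#maj7 B# Ddim7

D minor down to A♯ minor is a diminished fourth; each chord root moves by that interval while the quality stays the same.
B♭maj7: root B♭ down a diminished fourth → F#, giving F#maj7.
E: root E down a diminished fourth → B#, giving B#.
G♭dim7: root G♭ down a diminished fourth → D, giving Ddim7.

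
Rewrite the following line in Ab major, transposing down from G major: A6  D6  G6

Bb5 Eb5 Ab5

G major to Ab major down is a major seventh, so every note moves down by that interval.
A6 becomes Bb5
D6 becomes Eb5
G6 becomes Ab5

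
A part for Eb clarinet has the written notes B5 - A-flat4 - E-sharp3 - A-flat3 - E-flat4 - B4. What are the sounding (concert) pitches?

The Eb clarinet sounds a minor third above written, so transpose each written note up a minor third.
B5 → D6
Ab4 → Cb5
E#3 → G#3
Ab3 → Cb4
Eb4 → Gb4
B4 → D5

D6 Cb5 G#3 Cb4 Gb4 D5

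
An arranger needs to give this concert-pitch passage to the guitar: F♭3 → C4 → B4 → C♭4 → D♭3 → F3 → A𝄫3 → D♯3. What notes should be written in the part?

Fb4 C5 B5 Cb5 Db4 F4 Abb4 D#4

The guitar sounds a perfect octave below written, so the written part must be a perfect octave above concert — transpose each note up.
Fb3 becomes Fb4
C4 becomes C5
B4 becomes B5
Cb4 becomes Cb5
Db3 becomes Db4
F3 becomes F4
Abb3 becomes Abb4
D#3 becomes D#4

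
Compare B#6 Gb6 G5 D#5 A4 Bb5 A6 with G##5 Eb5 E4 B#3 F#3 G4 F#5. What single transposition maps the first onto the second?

down a minor tenth

Take the first pair: B#6 → G##5. B to G spans 10 letter names, so the interval is some kind of tenth.
G##5 to B#6 is 15 semitones, which makes it a minor tenth; the second version is lower, so the direction is down.
Checking another pair — A6 → F#5 — gives the same interval.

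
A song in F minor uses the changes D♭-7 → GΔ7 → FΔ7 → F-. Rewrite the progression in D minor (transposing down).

Bb-7 EΔ7 DΔ7 D-

F minor down to D minor is a minor third; each chord root moves by that interval while the quality stays the same.
D♭-7: root D♭ down a minor third → Bb, giving Bb-7.
GΔ7: root G down a minor third → E, giving EΔ7.
FΔ7: root F down a minor third → D, giving DΔ7.
F-: root F down a minor third → D, giving D-.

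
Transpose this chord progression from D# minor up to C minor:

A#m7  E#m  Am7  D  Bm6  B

D# minor up to C minor is a diminished seventh; each chord root moves by that interval while the quality stays the same.
A#m7: root A# up a diminished seventh → G, giving Gm7.
E#m: root E# up a diminished seventh → D, giving Dm.
Am7: root A up a diminished seventh → Gb, giving Gbm7.
D: root D up a diminished seventh → Cb, giving Cb.
Bm6: root B up a diminished seventh → Ab, giving Abm6.
B: root B up a diminished seventh → Ab, giving Ab.

Gm7 Dm Gbm7 Cb Abm6 Ab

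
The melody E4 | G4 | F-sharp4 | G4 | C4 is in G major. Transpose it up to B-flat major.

G4 Bb4 A4 Bb4 Eb4

From G up to B-flat is a minor third; apply that to each pitch.
E4 gives G4
G4 gives Bb4
F#4 gives A4
G4 gives Bb4
C4 gives Eb4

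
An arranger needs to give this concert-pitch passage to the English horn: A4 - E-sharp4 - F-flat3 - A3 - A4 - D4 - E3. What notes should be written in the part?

The English horn sounds a perfect fifth below written, so the written part must be a perfect fifth above concert — transpose each note up.
A4 to E5
E#4 to B#4
Fb3 to Cb4
A3 to E4
A4 to E5
D4 to A4
E3 to B3

E5 B#4 Cb4 E4 E5 A4 B3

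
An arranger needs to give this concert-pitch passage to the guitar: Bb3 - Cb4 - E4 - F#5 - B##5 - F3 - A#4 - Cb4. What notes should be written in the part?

Bb4 Cb5 E5 F#6 B##6 F4 A#5 Cb5

Written C4 sounds as C3 on the guitar, so concert pitches are written a perfect octave up.
Bb3 gives Bb4
Cb4 gives Cb5
E4 gives E5
F#5 gives F#6
B##5 gives B##6
F3 gives F4
A#4 gives A#5
Cb4 gives Cb5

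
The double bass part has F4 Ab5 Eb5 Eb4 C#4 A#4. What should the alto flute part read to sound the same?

First find concert pitch: the double bass sounds a perfect octave below written, so F4 Ab5 Eb5 Eb4 C#4 A#4 sounds F3 Ab4 Eb4 Eb3 C#3 A#3.
Then write for alto flute: it sounds a perfect fourth below written, so the part must be a perfect fourth above concert.
F3 → Bb3
Ab4 → Db5
Eb4 → Ab4
Eb3 → Ab3
C#3 → F#3
A#3 → D#4

Bb3 Db5 Ab4 Ab3 F#3 D#4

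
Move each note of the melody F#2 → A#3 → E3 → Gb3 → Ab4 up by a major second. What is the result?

G#2 B#3 F#3 Ab3 Bb4

F#2: a second up reaches G, and 2 semitones makes it G#2.
A#3 up a major second is B#3.
E3 up a major second is F#3.
Gb3 up a major second is Ab3.
A major second up from Ab4 gives Bb4.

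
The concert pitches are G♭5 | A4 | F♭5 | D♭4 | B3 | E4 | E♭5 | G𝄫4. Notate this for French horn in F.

Db6 E5 Cb6 Ab4 F#4 B4 Bb5 Dbb5

The French horn in F sounds a perfect fifth below written, so the written part must be a perfect fifth above concert — transpose each note up.
Gb5 to Db6
A4 to E5
Fb5 to Cb6
Db4 to Ab4
B3 to F#4
E4 to B4
Eb5 to Bb5
Gbb4 to Dbb5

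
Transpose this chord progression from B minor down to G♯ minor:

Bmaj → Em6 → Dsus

B minor down to G♯ minor is a minor third; each chord root moves by that interval while the quality stays the same.
Bmaj: root B down a minor third → G#, giving G#maj.
Em6: root E down a minor third → C#, giving C#m6.
Dsus: root D down a minor third → B, giving Bsus.

G#maj C#m6 Bsus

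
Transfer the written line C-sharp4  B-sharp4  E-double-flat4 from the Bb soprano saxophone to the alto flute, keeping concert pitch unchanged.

First find concert pitch: the Bb soprano saxophone sounds a major second below written, so C-sharp4 B-sharp4 E-double-flat4 sounds B3 A#4 Dbb4.
Then write for alto flute: it sounds a perfect fourth below written, so the part must be a perfect fourth above concert.
B3 → E4
A#4 → D#5
Dbb4 → Gbb4

E4 D#5 Gbb4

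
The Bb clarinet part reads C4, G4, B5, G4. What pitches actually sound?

Bb3 F4 A5 F4

The Bb clarinet sounds a major second below written, so transpose each written note down a major second.
C4 → Bb3
G4 → F4
B5 → A5
G4 → F4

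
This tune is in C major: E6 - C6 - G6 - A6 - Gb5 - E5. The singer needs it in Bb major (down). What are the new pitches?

C major to Bb major down is a major second, so every note moves down by that interval.
E6 to D6
C6 to Bb5
G6 to F6
A6 to G6
Gb5 to Fb5
E5 to D5

D6 Bb5 F6 G6 Fb5 D5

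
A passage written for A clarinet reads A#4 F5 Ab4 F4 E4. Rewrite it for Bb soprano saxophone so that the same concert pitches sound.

First find concert pitch: the A clarinet sounds a minor third below written, so A#4 F5 Ab4 F4 E4 sounds F##4 D5 F4 D4 C#4.
Then write for Bb soprano saxophone: it sounds a major second below written, so the part must be a major second above concert.
F##4 → G##4
D5 → E5
F4 → G4
D4 → E4
C#4 → D#4

G##4 E5 G4 E4 D#4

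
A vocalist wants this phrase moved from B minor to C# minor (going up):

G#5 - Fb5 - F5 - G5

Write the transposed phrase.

A#5 Gb5 G5 A5

From B up to C# is a major second; apply that to each pitch.
G#5 -> A#5
Fb5 -> Gb5
F5 -> G5
G5 -> A5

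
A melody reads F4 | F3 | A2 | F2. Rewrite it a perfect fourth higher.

Bb4 Bb3 D3 Bb2

F4 becomes Bb4
F3 becomes Bb3
A2 becomes D3
F2 becomes Bb2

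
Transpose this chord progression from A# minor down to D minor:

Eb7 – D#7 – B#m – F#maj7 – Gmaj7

Abb7 G7 Em Bbmaj7 Cbmaj7

A# minor down to D minor is an augmented fifth; each chord root moves by that interval while the quality stays the same.
Eb7: root Eb down an augmented fifth → Abb, giving Abb7.
D#7: root D# down an augmented fifth → G, giving G7.
B#m: root B# down an augmented fifth → E, giving Em.
F#maj7: root F# down an augmented fifth → Bb, giving Bbmaj7.
Gmaj7: root G down an augmented fifth → Cb, giving Cbmaj7.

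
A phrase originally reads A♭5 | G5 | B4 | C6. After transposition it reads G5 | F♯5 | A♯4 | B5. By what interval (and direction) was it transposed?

From Ab5 to G5 is 2 letter names — a second of some quality.
G5 to Ab5 is 1 semitone, which makes it a minor second; the second version is lower, so the direction is down.
Checking another pair — C6 → B5 — gives the same interval.

down a minor second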